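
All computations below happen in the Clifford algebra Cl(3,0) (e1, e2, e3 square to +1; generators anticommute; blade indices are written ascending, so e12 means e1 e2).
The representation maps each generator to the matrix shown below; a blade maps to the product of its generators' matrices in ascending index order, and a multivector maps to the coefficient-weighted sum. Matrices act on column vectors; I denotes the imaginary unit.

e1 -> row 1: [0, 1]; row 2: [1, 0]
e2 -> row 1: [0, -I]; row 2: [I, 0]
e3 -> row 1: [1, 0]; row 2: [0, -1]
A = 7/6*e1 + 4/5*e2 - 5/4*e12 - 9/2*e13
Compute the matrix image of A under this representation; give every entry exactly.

Bivector images (products of the table entries): rho(e12) = rho(e1)rho(e2) = row 1: [I, 0]; row 2: [0, -I]; rho(e13) = rho(e1)rho(e3) = row 1: [0, -1]; row 2: [1, 0].
M = (7/6)*rho(e1) + (4/5)*rho(e2) + (-5/4)*rho(e12) + (-9/2)*rho(e13), summed entrywise:
Answer: row 1: [-5*I/4, 17/3 - 4*I/5]; row 2: [-10/3 + 4*I/5, 5*I/4]


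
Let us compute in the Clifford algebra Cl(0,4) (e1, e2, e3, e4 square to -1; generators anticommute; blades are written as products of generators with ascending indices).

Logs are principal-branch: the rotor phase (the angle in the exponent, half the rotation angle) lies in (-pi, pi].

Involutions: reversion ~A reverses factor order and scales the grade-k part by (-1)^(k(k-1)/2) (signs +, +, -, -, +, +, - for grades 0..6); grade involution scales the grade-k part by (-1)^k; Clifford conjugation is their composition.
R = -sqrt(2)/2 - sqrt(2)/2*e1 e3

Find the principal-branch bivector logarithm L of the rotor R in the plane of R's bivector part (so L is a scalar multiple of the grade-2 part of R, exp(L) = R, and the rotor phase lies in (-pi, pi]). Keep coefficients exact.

The scalar part of R is -sqrt(2)/2, which pins the rotor phase on the principal branch; dividing the bivector part by the sine of that phase recovers the unit plane, and L is the phase times that plane.
Concretely: cos(phase) = -sqrt(2)/2 gives phase = ±3*pi/4, and since phase/sin(phase) is even the sign is immaterial: L = (phase/sin(phase)) * <R>_2 = (3*sqrt(2)*pi/4) * <R>_2.
Answer: -3*pi/4*e1 e3


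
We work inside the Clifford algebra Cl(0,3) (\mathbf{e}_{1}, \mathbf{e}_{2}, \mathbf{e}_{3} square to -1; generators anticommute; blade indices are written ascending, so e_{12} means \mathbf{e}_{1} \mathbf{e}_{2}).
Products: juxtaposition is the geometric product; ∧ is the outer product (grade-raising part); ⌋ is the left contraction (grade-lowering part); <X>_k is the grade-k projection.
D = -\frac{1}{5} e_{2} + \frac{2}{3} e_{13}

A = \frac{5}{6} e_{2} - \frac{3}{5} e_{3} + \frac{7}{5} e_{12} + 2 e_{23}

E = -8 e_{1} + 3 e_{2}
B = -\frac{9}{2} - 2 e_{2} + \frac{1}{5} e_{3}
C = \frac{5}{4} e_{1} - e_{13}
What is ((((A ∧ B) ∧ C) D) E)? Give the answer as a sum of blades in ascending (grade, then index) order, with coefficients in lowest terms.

step 1: -\frac{15}{4} e_{2} + \frac{27}{10} e_{3} - \frac{63}{10} e_{12} - \frac{301}{30} e_{23} + \frac{7}{25} e_{123}
step 2: \frac{75}{16} e_{12} - \frac{27}{8} e_{13} - \frac{391}{24} e_{123}
step 3: \frac{9}{4} + \frac{15}{16} e_{1} - \frac{391}{36} e_{2} + \frac{391}{120} e_{13} + \frac{25}{8} e_{23} - \frac{27}{40} e_{123}
step 4: \frac{481}{12} - 18 e_{1} + \frac{27}{4} e_{2} - \frac{2003}{120} e_{3} - \frac{12107}{144} e_{12} - \frac{81}{40} e_{13} - \frac{27}{5} e_{23} - \frac{1391}{40} e_{123}
Answer: \frac{481}{12} - 18 e_{1} + \frac{27}{4} e_{2} - \frac{2003}{120} e_{3} - \frac{12107}{144} e_{12} - \frac{81}{40} e_{13} - \frac{27}{5} e_{23} - \frac{1391}{40} e_{123}


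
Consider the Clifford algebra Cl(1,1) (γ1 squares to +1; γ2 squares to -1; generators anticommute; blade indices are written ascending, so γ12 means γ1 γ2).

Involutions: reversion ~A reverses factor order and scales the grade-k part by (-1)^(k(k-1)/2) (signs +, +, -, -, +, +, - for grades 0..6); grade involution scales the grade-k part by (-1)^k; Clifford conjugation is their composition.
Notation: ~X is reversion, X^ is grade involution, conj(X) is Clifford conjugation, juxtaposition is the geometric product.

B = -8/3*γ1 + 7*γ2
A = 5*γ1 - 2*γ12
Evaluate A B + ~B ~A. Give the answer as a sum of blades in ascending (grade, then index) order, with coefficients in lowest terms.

first term: -40/3 + 14*γ1 - 16/3*γ2 + 35*γ12
second term: -40/3 + 14*γ1 - 16/3*γ2 - 35*γ12
Answer: -80/3 + 28*γ1 - 32/3*γ2


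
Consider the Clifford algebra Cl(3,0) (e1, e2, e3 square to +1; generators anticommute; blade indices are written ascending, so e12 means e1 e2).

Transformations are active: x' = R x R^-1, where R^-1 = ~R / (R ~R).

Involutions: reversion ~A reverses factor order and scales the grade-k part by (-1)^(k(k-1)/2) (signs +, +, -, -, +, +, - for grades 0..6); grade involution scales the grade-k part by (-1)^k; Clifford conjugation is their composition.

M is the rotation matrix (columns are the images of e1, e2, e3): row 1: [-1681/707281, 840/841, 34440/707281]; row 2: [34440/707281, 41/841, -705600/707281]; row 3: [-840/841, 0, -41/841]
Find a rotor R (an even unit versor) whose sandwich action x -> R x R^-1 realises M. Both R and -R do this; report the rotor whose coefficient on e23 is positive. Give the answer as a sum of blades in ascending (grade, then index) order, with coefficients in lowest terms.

Method: write R = a + b12*e12 + b13*e13 + b23*e23 with a^2 + b12^2 + b13^2 + b23^2 = 1 (so R^-1 = ~R). Expanding the columns R e_j ~R gives tr M = 4a^2 - 1 and, from the antisymmetric part, M21 - M12 = -4a*b12, M13 - M31 = 4a*b13, M32 - M23 = -4a*b23.
Here tr M = -1681/707281, so a^2 = (1 + tr M)/4 = 176400/707281 and a = ±420/841. Taking a = 420/841: M21 - M12 = -672000/707281, M13 - M31 = 740880/707281, M32 - M23 = 705600/707281, giving b12 = 400/841, b13 = 441/841, b23 = -420/841, i.e. R = 420/841 + 400/841*e12 + 441/841*e13 - 420/841*e23.
Its e23 coefficient is negative, so report the other preimage -R.
Answer: -420/841 - 400/841*e12 - 441/841*e13 + 420/841*e23. Why the constraint matters: R and -R act identically through the sandwich — M has trace -1681/707281 either way — so only the sign condition on e23 picks one of the two preimages.


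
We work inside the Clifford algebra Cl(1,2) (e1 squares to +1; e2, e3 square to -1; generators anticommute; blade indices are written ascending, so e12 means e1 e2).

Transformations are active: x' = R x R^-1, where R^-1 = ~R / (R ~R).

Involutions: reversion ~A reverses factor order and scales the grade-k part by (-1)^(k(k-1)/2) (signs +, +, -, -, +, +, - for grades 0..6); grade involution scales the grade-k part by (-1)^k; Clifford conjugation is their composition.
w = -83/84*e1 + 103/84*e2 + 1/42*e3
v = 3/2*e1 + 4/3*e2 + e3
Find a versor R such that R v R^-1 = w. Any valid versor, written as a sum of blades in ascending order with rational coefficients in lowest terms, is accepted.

The midline construction: v and w both square to -19/36, so reflecting in their sum 43/84*e1 + 215/84*e2 + 43/42*e3 exchanges them.
Answer: 43/84*e1 + 215/84*e2 + 43/42*e3


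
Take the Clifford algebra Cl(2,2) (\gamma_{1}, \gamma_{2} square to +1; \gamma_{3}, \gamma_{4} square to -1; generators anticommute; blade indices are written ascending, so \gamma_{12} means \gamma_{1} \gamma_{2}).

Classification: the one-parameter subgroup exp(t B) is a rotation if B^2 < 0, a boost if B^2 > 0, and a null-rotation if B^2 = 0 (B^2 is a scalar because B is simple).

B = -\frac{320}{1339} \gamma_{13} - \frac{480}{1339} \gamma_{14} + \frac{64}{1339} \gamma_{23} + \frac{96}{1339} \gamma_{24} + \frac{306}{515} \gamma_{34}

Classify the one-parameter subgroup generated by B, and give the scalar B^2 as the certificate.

B^2 term by term: the squares give (-\frac{320}{1339})^2*(\gamma_{13})^2 + (-\frac{480}{1339})^2*(\gamma_{14})^2 + (\frac{64}{1339})^2*(\gamma_{23})^2 + (\frac{96}{1339})^2*(\gamma_{24})^2 + (\frac{306}{515})^2*(\gamma_{34})^2 = \frac{102400}{1792921}*(+1) + \frac{230400}{1792921}*(+1) + \frac{4096}{1792921}*(+1) + \frac{9216}{1792921}*(+1) + \frac{93636}{265225}*(-1) = -\frac{4}{25} (each basis 2-blade squares to minus the product of its generators' squares); cross terms between blades sharing an index anticommute and cancel; the commuting (index-disjoint) pairs give grade-4 terms 2*c*c'*(blade product), which cancel blade by blade — \gamma_{1234}: \frac{61440}{1792921} - \frac{61440}{1792921} = 0 — confirming B is simple. So B^2 = -\frac{4}{25}.
Answer: rotation, certificate B^2 = -\frac{4}{25}. B^2 = -\frac{4}{25} is basis-independent, so its sign is the whole story.


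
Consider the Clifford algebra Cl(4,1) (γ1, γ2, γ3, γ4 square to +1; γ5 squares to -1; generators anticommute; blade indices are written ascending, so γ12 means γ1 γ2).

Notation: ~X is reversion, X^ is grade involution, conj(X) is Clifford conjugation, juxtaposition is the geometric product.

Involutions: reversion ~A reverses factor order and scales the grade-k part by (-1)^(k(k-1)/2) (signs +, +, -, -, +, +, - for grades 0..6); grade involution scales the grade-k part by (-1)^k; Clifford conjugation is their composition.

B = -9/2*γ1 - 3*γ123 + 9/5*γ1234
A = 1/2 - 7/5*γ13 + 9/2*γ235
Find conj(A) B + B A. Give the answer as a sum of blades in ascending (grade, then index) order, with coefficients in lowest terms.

first term: -9/4*γ1 - 21/5*γ2 + 63/10*γ3 - 27/2*γ15 + 63/25*γ24 - 3/2*γ123 - 81/10*γ145 + 9/10*γ1234 + 81/4*γ1235
second term: -9/4*γ1 + 21/5*γ2 + 63/10*γ3 + 27/2*γ15 - 63/25*γ24 - 3/2*γ123 - 81/10*γ145 + 9/10*γ1234 - 81/4*γ1235
Answer: -9/2*γ1 + 63/5*γ3 - 3*γ123 - 81/5*γ145 + 9/5*γ1234


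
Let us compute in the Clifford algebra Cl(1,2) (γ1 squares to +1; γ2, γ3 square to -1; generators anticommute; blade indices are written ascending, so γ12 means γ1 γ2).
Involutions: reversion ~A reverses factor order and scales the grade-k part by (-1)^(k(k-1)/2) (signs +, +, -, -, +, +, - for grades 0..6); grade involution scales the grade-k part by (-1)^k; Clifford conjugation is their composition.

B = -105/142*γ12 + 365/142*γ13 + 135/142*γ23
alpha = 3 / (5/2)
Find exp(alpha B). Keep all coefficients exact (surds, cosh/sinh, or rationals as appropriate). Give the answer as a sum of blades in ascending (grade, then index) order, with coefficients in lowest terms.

B^2 term by term: the squares give (-105/142)^2*(γ12)^2 + (365/142)^2*(γ13)^2 + (135/142)^2*(γ23)^2 = 11025/20164*(+1) + 133225/20164*(+1) + 18225/20164*(-1) = 25/4 (each basis 2-blade squares to minus the product of its generators' squares); cross terms between blades sharing an index anticommute and cancel. So B^2 = 25/4.
B^2 = 25/4 — the series telescopes hyperbolically here: l = 5/2, alpha*l = 3, so exp(alpha B) = cosh(3) + (sinh(3)/(5/2))*B = cosh(3) + (2*sinh(3)/5)*B.
Answer: cosh(3) - 21*sinh(3)/71*γ12 + 73*sinh(3)/71*γ13 + 27*sinh(3)/71*γ23


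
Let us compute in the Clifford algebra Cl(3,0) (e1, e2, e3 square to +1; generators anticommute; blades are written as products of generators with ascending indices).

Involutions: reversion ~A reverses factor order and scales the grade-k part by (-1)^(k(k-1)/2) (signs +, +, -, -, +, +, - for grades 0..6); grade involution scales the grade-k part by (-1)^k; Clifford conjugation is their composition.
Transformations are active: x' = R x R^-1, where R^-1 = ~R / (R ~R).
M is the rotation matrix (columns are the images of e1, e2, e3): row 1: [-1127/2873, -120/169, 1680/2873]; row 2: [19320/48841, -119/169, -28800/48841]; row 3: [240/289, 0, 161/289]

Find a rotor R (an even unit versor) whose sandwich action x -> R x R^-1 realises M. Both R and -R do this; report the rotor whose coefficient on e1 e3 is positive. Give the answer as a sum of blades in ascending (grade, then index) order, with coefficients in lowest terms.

Method: write R = a + b12*e1 e2 + b13*e1 e3 + b23*e2 e3 with a^2 + b12^2 + b13^2 + b23^2 = 1 (so R^-1 = ~R). Expanding the columns R e_j ~R gives tr M = 4a^2 - 1 and, from the antisymmetric part, M21 - M12 = -4a*b12, M13 - M31 = 4a*b13, M32 - M23 = -4a*b23.
Here tr M = -26341/48841, so a^2 = (1 + tr M)/4 = 5625/48841 and a = ±75/221. Taking a = 75/221: M21 - M12 = 54000/48841, M13 - M31 = -12000/48841, M32 - M23 = 28800/48841, giving b12 = -180/221, b13 = -40/221, b23 = -96/221, i.e. R = 75/221 - 180/221*e1 e2 - 40/221*e1 e3 - 96/221*e2 e3.
Its e1 e3 coefficient is negative, so report the other preimage -R.
Answer: -75/221 + 180/221*e1 e2 + 40/221*e1 e3 + 96/221*e2 e3. Uniqueness: Spin(3) -> SO(3) maps R and -R to the same rotation of trace -26341/48841; fixing the sign of the e1 e3 coefficient removes the ambiguity.


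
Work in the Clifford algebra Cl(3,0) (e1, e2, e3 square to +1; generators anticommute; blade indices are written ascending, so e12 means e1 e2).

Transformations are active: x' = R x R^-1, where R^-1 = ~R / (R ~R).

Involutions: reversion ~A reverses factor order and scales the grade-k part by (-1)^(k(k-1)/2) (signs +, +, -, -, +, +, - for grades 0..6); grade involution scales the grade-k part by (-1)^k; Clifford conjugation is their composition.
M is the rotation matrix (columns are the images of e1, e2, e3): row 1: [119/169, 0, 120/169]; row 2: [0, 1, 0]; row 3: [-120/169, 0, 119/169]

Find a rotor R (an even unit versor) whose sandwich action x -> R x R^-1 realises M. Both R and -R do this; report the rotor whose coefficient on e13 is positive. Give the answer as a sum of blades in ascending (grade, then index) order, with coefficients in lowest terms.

Method: write R = a + b12*e12 + b13*e13 + b23*e23 with a^2 + b12^2 + b13^2 + b23^2 = 1 (so R^-1 = ~R). Expanding the columns R e_j ~R gives tr M = 4a^2 - 1 and, from the antisymmetric part, M21 - M12 = -4a*b12, M13 - M31 = 4a*b13, M32 - M23 = -4a*b23.
Here tr M = 407/169, so a^2 = (1 + tr M)/4 = 144/169 and a = ±12/13. Taking a = 12/13: M21 - M12 = 0, M13 - M31 = 240/169, M32 - M23 = 0, giving b12 = 0, b13 = 5/13, b23 = 0, i.e. R = 12/13 + 5/13*e13.
Its e13 coefficient is already positive.
Answer: 12/13 + 5/13*e13. Why the constraint matters: R and -R act identically through the sandwich — M has trace 407/169 either way — so only the sign condition on e13 picks one of the two preimages.


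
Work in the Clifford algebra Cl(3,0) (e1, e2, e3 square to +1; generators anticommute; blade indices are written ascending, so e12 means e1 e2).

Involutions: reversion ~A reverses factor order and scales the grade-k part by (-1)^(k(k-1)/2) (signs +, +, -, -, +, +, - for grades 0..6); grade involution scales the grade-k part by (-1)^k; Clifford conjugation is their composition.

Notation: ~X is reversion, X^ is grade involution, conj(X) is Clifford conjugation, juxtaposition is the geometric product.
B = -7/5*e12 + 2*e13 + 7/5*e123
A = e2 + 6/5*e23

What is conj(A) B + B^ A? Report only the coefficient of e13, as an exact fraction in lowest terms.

first term: 7/25*e1 - 12/5*e12 - 7/25*e13 + 2*e123
second term: 7/25*e1 - 12/5*e12 - 7/25*e13 - 2*e123
Answer: -14/25


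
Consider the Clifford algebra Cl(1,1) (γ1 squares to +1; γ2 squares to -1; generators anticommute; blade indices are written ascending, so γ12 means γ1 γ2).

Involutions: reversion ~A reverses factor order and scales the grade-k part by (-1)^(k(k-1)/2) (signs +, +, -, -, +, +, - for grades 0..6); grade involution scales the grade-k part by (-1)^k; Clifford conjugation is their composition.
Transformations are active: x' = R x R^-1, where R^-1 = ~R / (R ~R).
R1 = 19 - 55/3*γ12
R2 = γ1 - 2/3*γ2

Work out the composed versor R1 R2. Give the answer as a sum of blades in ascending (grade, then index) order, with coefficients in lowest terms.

Distribute over the terms of R1 (each basis-blade product reordered to ascending indices, repeated generators contracted through their squares):
(19) R2 = 19*γ1 - 38/3*γ2
(-55/3*γ12) R2 = -110/9*γ1 + 55/3*γ2
Summing the partial products and collecting blades:
Answer: 61/9*γ1 + 17/3*γ2


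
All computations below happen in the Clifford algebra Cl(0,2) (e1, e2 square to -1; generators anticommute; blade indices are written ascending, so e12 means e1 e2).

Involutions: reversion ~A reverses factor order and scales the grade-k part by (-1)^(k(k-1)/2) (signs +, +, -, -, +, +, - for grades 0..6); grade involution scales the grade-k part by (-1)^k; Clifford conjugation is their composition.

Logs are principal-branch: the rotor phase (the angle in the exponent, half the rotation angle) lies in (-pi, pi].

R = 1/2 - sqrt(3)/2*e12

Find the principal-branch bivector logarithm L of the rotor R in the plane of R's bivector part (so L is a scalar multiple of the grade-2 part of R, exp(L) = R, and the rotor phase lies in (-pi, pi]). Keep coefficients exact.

The scalar part of R is 1/2, which pins the rotor phase on the principal branch; dividing the bivector part by the sine of that phase recovers the unit plane, and L is the phase times that plane.
Concretely: cos(phase) = 1/2 gives phase = ±pi/3, and since phase/sin(phase) is even the sign is immaterial: L = (phase/sin(phase)) * <R>_2 = (2*sqrt(3)*pi/9) * <R>_2.
Answer: -pi/3*e12


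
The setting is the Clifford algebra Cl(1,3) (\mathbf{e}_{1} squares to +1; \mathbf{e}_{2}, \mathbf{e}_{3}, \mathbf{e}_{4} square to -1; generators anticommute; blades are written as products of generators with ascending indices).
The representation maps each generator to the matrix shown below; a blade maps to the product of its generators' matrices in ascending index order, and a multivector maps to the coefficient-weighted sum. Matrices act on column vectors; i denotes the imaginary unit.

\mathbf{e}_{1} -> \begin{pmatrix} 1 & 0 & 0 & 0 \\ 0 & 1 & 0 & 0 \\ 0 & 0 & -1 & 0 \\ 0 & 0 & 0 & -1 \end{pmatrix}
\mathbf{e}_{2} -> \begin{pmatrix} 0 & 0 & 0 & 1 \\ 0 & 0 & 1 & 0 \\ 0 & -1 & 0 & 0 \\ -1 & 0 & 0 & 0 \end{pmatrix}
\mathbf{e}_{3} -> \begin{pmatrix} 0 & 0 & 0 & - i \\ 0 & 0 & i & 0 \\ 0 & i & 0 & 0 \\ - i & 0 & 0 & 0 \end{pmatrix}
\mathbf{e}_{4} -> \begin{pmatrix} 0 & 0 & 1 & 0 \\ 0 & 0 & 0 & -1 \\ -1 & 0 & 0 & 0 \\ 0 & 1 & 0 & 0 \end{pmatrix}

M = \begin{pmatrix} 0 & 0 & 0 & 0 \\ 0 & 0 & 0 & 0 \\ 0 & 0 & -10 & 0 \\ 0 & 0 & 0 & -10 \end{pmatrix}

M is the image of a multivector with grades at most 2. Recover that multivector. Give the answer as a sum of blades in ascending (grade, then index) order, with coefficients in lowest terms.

Method: the blade images are trace-orthogonal — tr(rho(e_A) rho(e_B)^-1) = 4 if A = B and 0 otherwise — and rho(e_A)^-1 = (e_A)^2 * rho(e_A) with (e_A)^2 = +1 or -1, so the coefficient of e_A in the preimage is (e_A)^2 * tr(M rho(e_A))/4.
Nonzero projections over blades of grade <= 2: 1: (1)^2 = +1, tr(M 1) = -20, coefficient -5; e_{1}: (e_{1})^2 = +1, tr(M rho(e_{1})) = 20, coefficient 5. Every other blade of grade <= 2 projects to 0.
Answer: -5 + 5 e_{1}


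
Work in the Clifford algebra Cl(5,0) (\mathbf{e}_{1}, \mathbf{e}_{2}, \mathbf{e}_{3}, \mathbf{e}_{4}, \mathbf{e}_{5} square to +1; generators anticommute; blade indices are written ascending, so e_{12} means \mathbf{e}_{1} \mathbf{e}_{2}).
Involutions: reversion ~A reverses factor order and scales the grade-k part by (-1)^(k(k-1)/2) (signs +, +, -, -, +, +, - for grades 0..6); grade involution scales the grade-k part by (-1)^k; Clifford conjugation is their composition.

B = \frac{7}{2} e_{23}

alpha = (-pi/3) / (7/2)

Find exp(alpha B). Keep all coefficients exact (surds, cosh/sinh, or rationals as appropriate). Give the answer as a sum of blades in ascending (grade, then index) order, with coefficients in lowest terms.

B^2 = (\frac{7}{2})^2*(e_{23})^2 = \frac{49}{4}*(-1) = -\frac{49}{4} (a basis 2-blade squares to minus the product of its generators' squares).
B^2 = -\frac{49}{4} — circular case — the even/odd split gives cos and sin: l = \frac{7}{2}, alpha*l = - \frac{\pi}{3}, so exp(alpha B) = cos(- \frac{\pi}{3}) + (sin(- \frac{\pi}{3})/(\frac{7}{2}))*B = \frac{1}{2} + (- \frac{\sqrt{3}}{7})*B.
Answer: \frac{1}{2} - \frac{\sqrt{3}}{2} e_{23}


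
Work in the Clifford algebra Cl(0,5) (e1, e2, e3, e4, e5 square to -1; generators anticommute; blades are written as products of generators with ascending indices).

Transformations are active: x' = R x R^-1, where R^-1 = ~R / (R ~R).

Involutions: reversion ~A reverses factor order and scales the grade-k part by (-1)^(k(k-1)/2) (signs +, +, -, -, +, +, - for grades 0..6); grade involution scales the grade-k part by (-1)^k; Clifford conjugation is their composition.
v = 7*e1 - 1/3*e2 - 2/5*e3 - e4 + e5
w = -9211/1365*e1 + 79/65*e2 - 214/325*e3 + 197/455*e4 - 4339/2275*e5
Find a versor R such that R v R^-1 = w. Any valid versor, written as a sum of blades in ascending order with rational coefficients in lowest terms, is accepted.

Since q(v) = q(w) = -11536/225, the sum R = v + w = 344/1365*e1 + 172/195*e2 - 344/325*e3 - 258/455*e4 - 2064/2275*e5 does the job whenever invertible.
Answer: 344/1365*e1 + 172/195*e2 - 344/325*e3 - 258/455*e4 - 2064/2275*e5


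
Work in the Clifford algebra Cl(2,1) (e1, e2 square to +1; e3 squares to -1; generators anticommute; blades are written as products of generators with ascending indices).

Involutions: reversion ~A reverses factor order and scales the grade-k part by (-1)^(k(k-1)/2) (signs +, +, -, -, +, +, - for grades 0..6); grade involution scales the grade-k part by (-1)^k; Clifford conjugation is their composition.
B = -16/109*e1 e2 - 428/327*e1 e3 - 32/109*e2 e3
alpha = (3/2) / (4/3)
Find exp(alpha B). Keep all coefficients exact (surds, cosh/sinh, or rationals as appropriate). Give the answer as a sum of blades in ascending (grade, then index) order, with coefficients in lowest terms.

B^2 term by term: the squares give (-16/109)^2*(e1 e2)^2 + (-428/327)^2*(e1 e3)^2 + (-32/109)^2*(e2 e3)^2 = 256/11881*(-1) + 183184/106929*(+1) + 1024/11881*(+1) = 16/9 (each basis 2-blade squares to minus the product of its generators' squares); cross terms between blades sharing an index anticommute and cancel. So B^2 = 16/9.
B^2 = 16/9 — hyperbolic case — the even/odd split gives cosh and sinh: l = 4/3, alpha*l = 3/2, so exp(alpha B) = cosh(3/2) + (sinh(3/2)/(4/3))*B = cosh(3/2) + (3*sinh(3/2)/4)*B.
Answer: cosh(3/2) - 12*sinh(3/2)/109*e1 e2 - 107*sinh(3/2)/109*e1 e3 - 24*sinh(3/2)/109*e2 e3


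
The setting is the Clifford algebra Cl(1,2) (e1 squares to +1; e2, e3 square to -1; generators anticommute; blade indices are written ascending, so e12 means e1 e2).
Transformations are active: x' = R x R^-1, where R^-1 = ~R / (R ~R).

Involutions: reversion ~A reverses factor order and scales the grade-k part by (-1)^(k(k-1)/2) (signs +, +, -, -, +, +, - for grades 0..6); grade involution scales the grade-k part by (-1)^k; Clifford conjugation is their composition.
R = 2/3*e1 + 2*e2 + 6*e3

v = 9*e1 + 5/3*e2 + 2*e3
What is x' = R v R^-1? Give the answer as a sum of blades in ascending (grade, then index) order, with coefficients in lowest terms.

~R = 2/3*e1 + 2*e2 + 6*e3, and R ~R = -356/9, so R^-1 = ~R / (-356/9).
R v = -28/3 - 152/9*e12 - 158/3*e13 - 6*e23
Answer: -773/89*e1 - 193/267*e2 + 74/89*e3


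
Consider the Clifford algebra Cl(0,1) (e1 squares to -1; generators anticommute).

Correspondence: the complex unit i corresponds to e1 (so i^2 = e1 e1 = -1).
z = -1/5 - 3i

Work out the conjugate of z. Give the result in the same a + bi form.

In blades: z = -1/5 - 3*e1.
Conjugation here is Clifford conjugation: the scalar is fixed and the grade-1 and grade-2 blades all flip sign, giving -1/5 + 3*e1; translating back:
Answer: -1/5 + 3i


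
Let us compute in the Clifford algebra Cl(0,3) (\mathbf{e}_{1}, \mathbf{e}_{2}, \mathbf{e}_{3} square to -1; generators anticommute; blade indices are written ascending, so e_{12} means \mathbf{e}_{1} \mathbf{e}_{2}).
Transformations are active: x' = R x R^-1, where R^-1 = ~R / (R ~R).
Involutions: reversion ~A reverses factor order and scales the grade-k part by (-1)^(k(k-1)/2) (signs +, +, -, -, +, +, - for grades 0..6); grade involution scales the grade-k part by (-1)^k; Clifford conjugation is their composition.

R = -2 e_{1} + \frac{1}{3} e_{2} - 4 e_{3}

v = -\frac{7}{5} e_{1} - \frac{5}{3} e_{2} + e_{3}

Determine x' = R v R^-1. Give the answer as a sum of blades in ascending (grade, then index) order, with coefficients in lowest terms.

~R = -2 e_{1} + \frac{1}{3} e_{2} - 4 e_{3}, and R ~R = -\frac{181}{9}, so R^-1 = ~R / (-\frac{181}{9}).
R v = \frac{79}{45} + \frac{19}{5} e_{12} - \frac{38}{5} e_{13} - \frac{19}{3} e_{23}
Answer: \frac{1583}{905} e_{1} + \frac{4367}{2715} e_{2} - \frac{273}{905} e_{3}


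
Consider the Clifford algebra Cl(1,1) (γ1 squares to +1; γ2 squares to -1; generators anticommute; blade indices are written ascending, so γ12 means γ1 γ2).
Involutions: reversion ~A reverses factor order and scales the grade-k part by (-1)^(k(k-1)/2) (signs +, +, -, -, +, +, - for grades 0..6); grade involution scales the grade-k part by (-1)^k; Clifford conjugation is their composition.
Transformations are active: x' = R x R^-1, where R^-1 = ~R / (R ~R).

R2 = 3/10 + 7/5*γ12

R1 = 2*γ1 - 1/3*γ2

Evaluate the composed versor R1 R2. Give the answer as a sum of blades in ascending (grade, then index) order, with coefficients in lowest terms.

Distribute over the terms of R1 (each basis-blade product reordered to ascending indices, repeated generators contracted through their squares):
(2*γ1) R2 = 3/5*γ1 + 14/5*γ2
(-1/3*γ2) R2 = -7/15*γ1 - 1/10*γ2
Summing the partial products and collecting blades:
Answer: 2/15*γ1 + 27/10*γ2


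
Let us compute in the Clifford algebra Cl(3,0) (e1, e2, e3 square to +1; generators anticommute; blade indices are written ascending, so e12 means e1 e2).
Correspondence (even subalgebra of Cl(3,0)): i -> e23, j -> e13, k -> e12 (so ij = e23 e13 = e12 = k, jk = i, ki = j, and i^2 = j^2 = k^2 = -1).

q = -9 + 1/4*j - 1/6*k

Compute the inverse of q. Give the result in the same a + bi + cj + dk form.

In blades: q = -9 - 1/6*e12 + 1/4*e13.
With qbar = -9 + 1/6*e12 - 1/4*e13 (scalar fixed, mapped units negated), q qbar = 11677/144 (the sum of squared coefficients), so q^-1 = qbar / (11677/144) = -1296/11677 + 24/11677*e12 - 36/11677*e13; translating back:
Answer: -1296/11677 - 36/11677*j + 24/11677*k


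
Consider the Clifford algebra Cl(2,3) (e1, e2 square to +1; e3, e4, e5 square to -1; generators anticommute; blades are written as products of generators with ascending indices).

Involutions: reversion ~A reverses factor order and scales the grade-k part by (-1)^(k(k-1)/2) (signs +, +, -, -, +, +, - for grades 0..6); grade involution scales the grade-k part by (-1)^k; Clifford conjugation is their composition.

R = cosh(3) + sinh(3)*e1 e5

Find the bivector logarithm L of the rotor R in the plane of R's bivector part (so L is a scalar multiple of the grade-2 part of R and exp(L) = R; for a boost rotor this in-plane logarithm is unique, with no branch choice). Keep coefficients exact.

The scalar part of R is cosh(3), which fixes the rapidity magnitude through cosh (cosh is even, so it cannot fix the sign — the bivector part carries that); dividing the bivector part by sinh of the rapidity gives the plane, and L = rapidity * plane, where the joint sign ambiguity of (rapidity, plane) cancels in the product.
Concretely: cosh(rapidity) = cosh(3) gives rapidity = ±3, and since rapidity/sinh(rapidity) is even the sign is immaterial: L = (rapidity/sinh(rapidity)) * <R>_2 = (3/sinh(3)) * <R>_2.
Answer: 3*e1 e5


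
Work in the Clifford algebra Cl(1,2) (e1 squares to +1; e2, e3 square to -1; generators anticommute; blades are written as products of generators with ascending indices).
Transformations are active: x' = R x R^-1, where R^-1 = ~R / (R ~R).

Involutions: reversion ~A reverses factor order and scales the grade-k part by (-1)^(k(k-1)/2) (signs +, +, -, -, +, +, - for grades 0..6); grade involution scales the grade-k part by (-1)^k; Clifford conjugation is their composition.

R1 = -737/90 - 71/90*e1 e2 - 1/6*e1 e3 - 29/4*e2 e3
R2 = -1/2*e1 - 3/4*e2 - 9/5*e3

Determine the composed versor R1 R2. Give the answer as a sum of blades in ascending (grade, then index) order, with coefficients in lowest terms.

Distribute over the terms of R2 (each basis-blade product reordered to ascending indices, repeated generators contracted through their squares):
R1 (-1/2*e1) = 737/180*e1 - 71/180*e2 - 1/12*e3 + 29/8*e1 e2 e3
R1 (-3/4*e2) = -71/120*e1 + 737/120*e2 + 87/16*e3 - 1/8*e1 e2 e3
R1 (-9/5*e3) = -3/10*e1 - 261/20*e2 + 737/50*e3 + 71/50*e1 e2 e3
Summing the partial products and collecting blades:
Answer: 1153/360*e1 - 2629/360*e2 + 24113/1200*e3 + 123/25*e1 e2 e3


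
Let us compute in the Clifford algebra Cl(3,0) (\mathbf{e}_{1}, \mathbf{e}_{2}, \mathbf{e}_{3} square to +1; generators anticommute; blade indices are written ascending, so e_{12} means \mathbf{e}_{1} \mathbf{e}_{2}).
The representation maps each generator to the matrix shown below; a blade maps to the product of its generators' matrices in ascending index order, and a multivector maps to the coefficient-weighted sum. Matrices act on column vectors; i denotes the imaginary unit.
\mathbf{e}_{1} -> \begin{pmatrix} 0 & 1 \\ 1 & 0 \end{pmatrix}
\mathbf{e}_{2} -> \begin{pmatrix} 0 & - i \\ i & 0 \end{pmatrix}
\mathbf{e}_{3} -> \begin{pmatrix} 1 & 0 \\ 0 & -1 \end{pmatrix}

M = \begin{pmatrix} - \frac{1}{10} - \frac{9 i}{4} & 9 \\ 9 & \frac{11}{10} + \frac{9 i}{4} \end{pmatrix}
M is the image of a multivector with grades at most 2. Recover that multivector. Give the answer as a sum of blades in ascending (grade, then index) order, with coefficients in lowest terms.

Method: 1, rho(e_{1}), rho(e_{2}), rho(e_{3}) form a trace-orthogonal basis of the 2x2 complex matrices (tr(X Y) = 2 if X = Y, else 0), so M = m0*1 + m1*rho(e_{1}) + m2*rho(e_{2}) + m3*rho(e_{3}) with m0 = tr(M)/2 = \frac{1}{2}, m1 = tr(M rho(e_{1}))/2 = 9, m2 = tr(M rho(e_{2}))/2 = 0, m3 = tr(M rho(e_{3}))/2 = - \frac{3}{5} - \frac{9 i}{4}.
Multiplying table entries, the bivector images are rho(e_{12}) = i*rho(e_{3}), rho(e_{13}) = -i*rho(e_{2}), rho(e_{23}) = i*rho(e_{1}); with real blade coefficients the real parts of m0..m3 are the coefficients of 1, e_{1}, e_{2}, e_{3} and the imaginary parts give the bivectors (e_{23}: Im m1, e_{13}: -Im m2, e_{12}: Im m3).
Answer: \frac{1}{2} + 9 e_{1} - \frac{3}{5} e_{3} - \frac{9}{4} e_{12}


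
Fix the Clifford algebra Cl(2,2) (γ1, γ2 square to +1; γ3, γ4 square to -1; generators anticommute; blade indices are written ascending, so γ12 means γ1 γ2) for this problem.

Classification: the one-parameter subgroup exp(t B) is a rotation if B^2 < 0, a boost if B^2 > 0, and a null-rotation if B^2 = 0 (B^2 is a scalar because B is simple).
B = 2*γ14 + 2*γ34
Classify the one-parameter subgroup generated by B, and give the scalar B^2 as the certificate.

B^2 term by term: the squares give (2)^2*(γ14)^2 + (2)^2*(γ34)^2 = 4*(+1) + 4*(-1) = 0 (each basis 2-blade squares to minus the product of its generators' squares); cross terms between blades sharing an index anticommute and cancel. So B^2 = 0.
Answer: null-rotation, certificate B^2 = 0. Because 0 is invariant under every versor sandwich, the classification follows from its sign alone.


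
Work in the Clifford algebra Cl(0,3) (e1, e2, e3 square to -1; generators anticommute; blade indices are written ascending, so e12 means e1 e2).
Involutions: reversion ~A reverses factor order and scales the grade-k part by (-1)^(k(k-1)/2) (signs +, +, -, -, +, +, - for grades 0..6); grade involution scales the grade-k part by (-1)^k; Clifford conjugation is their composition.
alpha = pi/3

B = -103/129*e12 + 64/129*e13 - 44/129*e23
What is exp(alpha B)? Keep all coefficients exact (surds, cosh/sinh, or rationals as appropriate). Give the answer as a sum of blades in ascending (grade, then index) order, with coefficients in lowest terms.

B^2 term by term: the squares give (-103/129)^2*(e12)^2 + (64/129)^2*(e13)^2 + (-44/129)^2*(e23)^2 = 10609/16641*(-1) + 4096/16641*(-1) + 1936/16641*(-1) = -1 (each basis 2-blade squares to minus the product of its generators' squares); cross terms between blades sharing an index anticommute and cancel. So B^2 = -1.
B^2 = -1 — the negative square puts this in the circular regime; l = 1, alpha*l = pi/3, so exp(alpha B) = cos(pi/3) + (sin(pi/3)/1)*B = 1/2 + (sqrt(3)/2)*B.
Answer: 1/2 - 103*sqrt(3)/258*e12 + 32*sqrt(3)/129*e13 - 22*sqrt(3)/129*e23


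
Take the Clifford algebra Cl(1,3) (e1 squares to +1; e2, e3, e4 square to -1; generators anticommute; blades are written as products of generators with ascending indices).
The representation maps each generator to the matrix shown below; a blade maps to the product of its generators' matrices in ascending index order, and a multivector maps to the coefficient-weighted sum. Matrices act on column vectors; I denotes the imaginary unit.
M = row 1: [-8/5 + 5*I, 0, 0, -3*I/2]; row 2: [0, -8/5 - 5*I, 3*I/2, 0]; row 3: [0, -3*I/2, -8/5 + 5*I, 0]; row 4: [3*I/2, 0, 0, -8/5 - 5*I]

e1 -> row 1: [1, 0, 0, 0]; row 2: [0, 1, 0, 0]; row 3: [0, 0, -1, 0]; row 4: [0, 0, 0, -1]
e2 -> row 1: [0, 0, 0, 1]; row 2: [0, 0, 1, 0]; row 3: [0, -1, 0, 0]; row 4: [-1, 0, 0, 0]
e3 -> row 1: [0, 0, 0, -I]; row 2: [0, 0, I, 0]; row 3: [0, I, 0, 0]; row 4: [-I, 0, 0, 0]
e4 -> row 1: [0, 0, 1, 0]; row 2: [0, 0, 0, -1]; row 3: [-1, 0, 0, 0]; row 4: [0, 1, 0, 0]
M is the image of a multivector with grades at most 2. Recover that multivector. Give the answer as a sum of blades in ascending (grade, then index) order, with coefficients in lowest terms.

Method: the blade images are trace-orthogonal — tr(rho(e_A) rho(e_B)^-1) = 4 if A = B and 0 otherwise — and rho(e_A)^-1 = (e_A)^2 * rho(e_A) with (e_A)^2 = +1 or -1, so the coefficient of e_A in the preimage is (e_A)^2 * tr(M rho(e_A))/4.
Nonzero projections over blades of grade <= 2: 1: (1)^2 = +1, tr(M 1) = -32/5, coefficient -8/5; e1 e3: (e1 e3)^2 = +1, tr(M rho(e1 e3)) = 6, coefficient 3/2; e2 e3: (e2 e3)^2 = -1, tr(M rho(e2 e3)) = 20, coefficient -5. Every other blade of grade <= 2 projects to 0.
Answer: -8/5 + 3/2*e1 e3 - 5*e2 e3


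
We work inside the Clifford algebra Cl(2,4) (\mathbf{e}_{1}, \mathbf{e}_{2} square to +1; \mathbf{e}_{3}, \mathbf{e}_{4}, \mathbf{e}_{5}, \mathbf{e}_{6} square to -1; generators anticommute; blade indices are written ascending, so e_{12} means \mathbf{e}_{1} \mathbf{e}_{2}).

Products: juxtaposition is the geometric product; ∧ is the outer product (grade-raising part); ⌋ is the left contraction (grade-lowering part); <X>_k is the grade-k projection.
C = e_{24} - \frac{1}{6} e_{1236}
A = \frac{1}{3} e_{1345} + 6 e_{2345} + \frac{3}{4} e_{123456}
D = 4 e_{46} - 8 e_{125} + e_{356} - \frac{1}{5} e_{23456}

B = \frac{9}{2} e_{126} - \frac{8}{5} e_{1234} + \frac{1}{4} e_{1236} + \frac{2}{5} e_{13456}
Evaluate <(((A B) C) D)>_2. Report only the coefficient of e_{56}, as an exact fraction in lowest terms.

step 1: -\frac{3}{10} e_{2} - \frac{2}{15} e_{6} - \frac{48}{5} e_{15} + \frac{8}{15} e_{25} + \frac{3}{16} e_{45} - \frac{6}{5} e_{56} + \frac{12}{5} e_{126} + \frac{27}{8} e_{345} + \frac{3}{2} e_{1456} - \frac{1}{12} e_{2456} - 27 e_{13456} + \frac{3}{2} e_{23456}
step 2: \frac{2}{5} e_{3} - \frac{3}{10} e_{4} + \frac{3}{16} e_{25} + \frac{8}{15} e_{45} - \frac{1}{12} e_{56} + \frac{1}{45} e_{123} - \frac{1}{20} e_{136} - \frac{1}{4} e_{145} + \frac{12}{5} e_{146} - \frac{27}{8} e_{235} - \frac{9}{2} e_{245} - \frac{2}{15} e_{246} - \frac{3}{2} e_{356} - \frac{1}{5} e_{1235} - \frac{48}{5} e_{1245} + \frac{3}{2} e_{1256} - \frac{1}{72} e_{1345} - \frac{4}{45} e_{1356} - \frac{1}{4} e_{2345} - \frac{8}{5} e_{2356} - \frac{6}{5} e_{2456} + 27 e_{12356} + \frac{9}{16} e_{12456} - \frac{1}{32} e_{123456}
step 3: -\frac{3}{2} - \frac{16103}{1440} e_{1} - \frac{16}{15} e_{2} + \frac{577}{300} e_{3} + \frac{1912}{25} e_{4} + \frac{263}{20} e_{6} + 27 e_{12} + \frac{2151}{80} e_{13} + \frac{207}{5} e_{14} - \frac{1}{20} e_{15} - \frac{23}{10} e_{24} - \frac{24}{5} e_{25} + \frac{27}{8} e_{26} + \frac{46}{225} e_{35} + \frac{2151}{10} e_{36} + \frac{1}{3} e_{45} + \frac{207}{40} e_{46} + \frac{26}{15} e_{56} - \frac{3}{2} e_{123} + \frac{30817}{7200} e_{124} + \frac{9}{4} e_{125} + \frac{311}{360} e_{126} + \frac{21}{10} e_{134} - \frac{368}{25} e_{136} - \frac{17233}{1800} e_{146} - e_{156} - \frac{239}{180} e_{234} + \frac{3619}{3600} e_{236} - \frac{1}{4} e_{246} - 18 e_{256} + 6 e_{345} + \frac{187}{240} e_{346} + \frac{9}{16} e_{1234} - \frac{761}{200} e_{1235} + \frac{239}{20} e_{1236} - \frac{361}{100} e_{1245} - \frac{1729}{45} e_{1256} + \frac{124}{45} e_{1345} + \frac{1}{4} e_{1346} - \frac{1}{18} e_{1356} + \frac{239}{225} e_{1456} + \frac{94}{15} e_{2345} + \frac{9}{2} e_{2346} - \frac{73}{50} e_{2356} + \frac{1837}{100} e_{2456} + \frac{3}{10} e_{3456} - 108 e_{12345} + \frac{436}{45} e_{12346} + \frac{27}{2} e_{23456} + \frac{4}{5} e_{123456}
step 4: 27 e_{12} + \frac{2151}{80} e_{13} + \frac{207}{5} e_{14} - \frac{1}{20} e_{15} - \frac{23}{10} e_{24} - \frac{24}{5} e_{25} + \frac{27}{8} e_{26} + \frac{46}{225} e_{35} + \frac{2151}{10} e_{36} + \frac{1}{3} e_{45} + \frac{207}{40} e_{46} + \frac{26}{15} e_{56}
Answer: \frac{26}{15}


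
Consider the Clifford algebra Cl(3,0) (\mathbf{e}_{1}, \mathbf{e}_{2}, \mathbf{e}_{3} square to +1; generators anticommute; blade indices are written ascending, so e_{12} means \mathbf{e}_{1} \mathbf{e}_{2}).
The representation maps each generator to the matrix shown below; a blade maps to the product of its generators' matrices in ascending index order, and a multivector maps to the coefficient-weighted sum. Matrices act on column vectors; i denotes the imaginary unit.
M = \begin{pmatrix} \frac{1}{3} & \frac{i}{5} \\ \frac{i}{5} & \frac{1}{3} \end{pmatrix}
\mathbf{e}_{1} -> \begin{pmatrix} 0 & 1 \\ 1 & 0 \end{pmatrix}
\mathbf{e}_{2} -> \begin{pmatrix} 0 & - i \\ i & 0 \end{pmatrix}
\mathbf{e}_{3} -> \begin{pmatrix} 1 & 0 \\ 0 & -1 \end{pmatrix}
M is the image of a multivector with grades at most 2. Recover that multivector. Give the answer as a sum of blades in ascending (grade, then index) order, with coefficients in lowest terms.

Method: 1, rho(e_{1}), rho(e_{2}), rho(e_{3}) form a trace-orthogonal basis of the 2x2 complex matrices (tr(X Y) = 2 if X = Y, else 0), so M = m0*1 + m1*rho(e_{1}) + m2*rho(e_{2}) + m3*rho(e_{3}) with m0 = tr(M)/2 = \frac{1}{3}, m1 = tr(M rho(e_{1}))/2 = \frac{i}{5}, m2 = tr(M rho(e_{2}))/2 = 0, m3 = tr(M rho(e_{3}))/2 = 0.
Multiplying table entries, the bivector images are rho(e_{12}) = i*rho(e_{3}), rho(e_{13}) = -i*rho(e_{2}), rho(e_{23}) = i*rho(e_{1}); with real blade coefficients the real parts of m0..m3 are the coefficients of 1, e_{1}, e_{2}, e_{3} and the imaginary parts give the bivectors (e_{23}: Im m1, e_{13}: -Im m2, e_{12}: Im m3).
Answer: \frac{1}{3} + \frac{1}{5} e_{23}


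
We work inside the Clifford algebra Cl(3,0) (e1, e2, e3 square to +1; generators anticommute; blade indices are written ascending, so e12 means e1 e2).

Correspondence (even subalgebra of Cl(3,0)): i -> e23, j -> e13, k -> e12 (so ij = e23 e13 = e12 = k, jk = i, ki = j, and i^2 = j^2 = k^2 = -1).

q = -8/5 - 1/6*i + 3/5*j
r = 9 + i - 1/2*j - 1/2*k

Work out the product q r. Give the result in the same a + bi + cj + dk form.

In blades: q = -8/5 + 3/5*e13 - 1/6*e23, r = 9 - 1/2*e12 - 1/2*e13 + e23.
Distribute q over r term by term (generator squares from the signature, products reordered to ascending indices): (-8/5)*r = -72/5 + 4/5*e12 + 4/5*e13 - 8/5*e23; (3/5*e13)*r = 3/10 - 3/5*e12 + 27/5*e13 - 3/10*e23; (-1/6*e23)*r = 1/6 + 1/12*e12 - 1/12*e13 - 3/2*e23.
Sum: -209/15 + 17/60*e12 + 367/60*e13 - 17/5*e23; translating back through the correspondence:
Answer: -209/15 - 17/5*i + 367/60*j + 17/60*k


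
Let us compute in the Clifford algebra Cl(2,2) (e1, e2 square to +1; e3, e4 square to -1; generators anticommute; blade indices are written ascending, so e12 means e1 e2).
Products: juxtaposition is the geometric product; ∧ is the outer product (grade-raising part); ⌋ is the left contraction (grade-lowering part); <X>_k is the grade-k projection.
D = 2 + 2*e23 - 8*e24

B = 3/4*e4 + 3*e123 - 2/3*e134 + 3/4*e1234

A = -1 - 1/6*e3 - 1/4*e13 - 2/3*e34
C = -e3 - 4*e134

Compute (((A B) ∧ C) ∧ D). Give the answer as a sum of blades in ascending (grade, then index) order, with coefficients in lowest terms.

step 1: -4/9*e1 + 3/4*e2 + 1/2*e3 - 7/12*e4 + e12 + 1/9*e14 + 3/16*e24 - 1/8*e34 - 3*e123 - 15/8*e124 + 23/48*e134 - 3/4*e1234
step 2: 4/9*e13 - 3/4*e23 - 7/12*e34 - e123 + 1/9*e134 + 3/16*e234 + 9/8*e1234
step 3: 8/9*e13 - 3/2*e23 - 7/6*e34 - 2*e123 + 2/9*e134 + 3/8*e234 + 209/36*e1234
Answer: 8/9*e13 - 3/2*e23 - 7/6*e34 - 2*e123 + 2/9*e134 + 3/8*e234 + 209/36*e1234
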